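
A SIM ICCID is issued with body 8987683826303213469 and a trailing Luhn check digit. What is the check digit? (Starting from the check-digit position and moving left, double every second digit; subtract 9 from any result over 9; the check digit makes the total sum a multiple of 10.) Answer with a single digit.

3

Partial digits right→left: 9 6 4 3 1 2 3 0 3 6 2 8 3 8 6 7 8 9 8
Double every second digit counting from the check-digit position (so the 1st, 3rd, 5th, ... of the partial from the right).
  doubled (with −9 where >9): 9 8 2 6 6 4 6 3 7 7 → sum 58
  kept as-is: 6 3 2 0 6 8 8 7 9 → sum 49
Total = 58 + 49 = 107.
Check digit = (10 − (107 mod 10)) mod 10 = 3.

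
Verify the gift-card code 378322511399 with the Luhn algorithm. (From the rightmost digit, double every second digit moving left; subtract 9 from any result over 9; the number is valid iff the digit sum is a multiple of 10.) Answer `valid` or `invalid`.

From the right, keep odd positions and double even positions (subtract 9 from any doubled value over 9):
  doubled (positions 2,4,...): 9 2 1 4 7 6 → sum 29
  kept (positions 1,3,...): 9 3 1 2 3 7 → sum 25
Total = 54.
54 mod 10 = 4, so the number is invalid.

invalid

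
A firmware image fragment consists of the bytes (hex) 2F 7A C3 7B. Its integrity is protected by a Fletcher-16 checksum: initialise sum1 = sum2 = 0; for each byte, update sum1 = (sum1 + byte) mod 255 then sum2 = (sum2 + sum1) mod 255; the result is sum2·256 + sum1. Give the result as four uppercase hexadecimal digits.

Running sums (mod 255):
  after byte 0 (2F): sum1=47, sum2=47
  after byte 1 (7A): sum1=169, sum2=216
  after byte 2 (C3): sum1=109, sum2=70
  after byte 3 (7B): sum1=232, sum2=47
Checksum = sum2·256 + sum1 = 47·256 + 232 = 12264 = 0x2FE8.

2FE8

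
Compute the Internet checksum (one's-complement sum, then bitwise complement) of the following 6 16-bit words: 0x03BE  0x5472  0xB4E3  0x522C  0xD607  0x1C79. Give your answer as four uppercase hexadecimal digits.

AE3E

One's-complement addition (fold any carry out of bit 15 back into bit 0):
  0x03BE + 0x5472 = 0x05830
  0x5830 + 0xB4E3 = 0x10D13 → wrap carry → 0x0D14
  0x0D14 + 0x522C = 0x05F40
  0x5F40 + 0xD607 = 0x13547 → wrap carry → 0x3548
  0x3548 + 0x1C79 = 0x051C1
One's-complement sum = 0x51C1.
Checksum = ~0x51C1 & 0xFFFF = 0xAE3E.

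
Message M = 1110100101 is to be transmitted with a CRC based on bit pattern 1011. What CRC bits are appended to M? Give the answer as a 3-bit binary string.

100

Append 3 zeros: 1110100101000. Divide by 1011 (XOR where the leading bit is 1):
  pos 0: 1110 XOR 1011 = 0101
  pos 1: 1011 XOR 1011 = 0000
  pos 7: 1010 XOR 1011 = 0001
Remainder (last 3 bits) = 100. This is the CRC / FCS.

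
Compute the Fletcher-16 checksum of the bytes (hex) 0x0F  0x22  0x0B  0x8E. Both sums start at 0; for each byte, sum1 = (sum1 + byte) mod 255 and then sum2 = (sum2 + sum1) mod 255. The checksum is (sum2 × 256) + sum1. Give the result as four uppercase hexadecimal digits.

47CA

Running sums (mod 255):
  after byte 0 (0x0F): sum1=15, sum2=15
  after byte 1 (0x22): sum1=49, sum2=64
  after byte 2 (0x0B): sum1=60, sum2=124
  after byte 3 (0x8E): sum1=202, sum2=71
Checksum = sum2·256 + sum1 = 71·256 + 202 = 18378 = 0x47CA.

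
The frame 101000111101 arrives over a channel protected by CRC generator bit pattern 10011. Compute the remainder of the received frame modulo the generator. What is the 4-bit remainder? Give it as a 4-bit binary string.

Modulo-2 division of 101000111101 by 10011:
  pos 0: 10100 XOR 10011 = 00111
  pos 2: 11101 XOR 10011 = 01110
  pos 3: 11101 XOR 10011 = 01110
  pos 4: 11101 XOR 10011 = 01110
  pos 5: 11101 XOR 10011 = 01110
  pos 6: 11100 XOR 10011 = 01111
  pos 7: 11111 XOR 10011 = 01100
Remainder = 1100 (nonzero — an error is detected).

1100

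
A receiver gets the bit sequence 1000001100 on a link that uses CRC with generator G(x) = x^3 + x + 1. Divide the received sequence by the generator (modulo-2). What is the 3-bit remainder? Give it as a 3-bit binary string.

011

Modulo-2 division of 1000001100 by 1011:
  pos 0: 1000 XOR 1011 = 0011
  pos 2: 1100 XOR 1011 = 0111
  pos 3: 1111 XOR 1011 = 0100
  pos 4: 1001 XOR 1011 = 0010
  pos 6: 1000 XOR 1011 = 0011
Remainder = 011 (nonzero — an error is detected).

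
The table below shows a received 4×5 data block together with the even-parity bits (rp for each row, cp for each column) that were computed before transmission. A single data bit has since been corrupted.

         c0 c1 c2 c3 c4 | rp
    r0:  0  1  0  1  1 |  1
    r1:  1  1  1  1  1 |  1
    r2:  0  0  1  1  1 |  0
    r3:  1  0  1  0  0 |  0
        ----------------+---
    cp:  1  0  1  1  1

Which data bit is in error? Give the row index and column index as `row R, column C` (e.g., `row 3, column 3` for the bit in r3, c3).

Recompute each row's even parity and compare to rp:
  r0: data parity 1, sent rp 1 → ok
  r1: data parity 1, sent rp 1 → ok
  r2: data parity 1, sent rp 0 → mismatch
  r3: data parity 0, sent rp 0 → ok
Recompute each column's even parity and compare to cp:
  c0: data parity 0, sent cp 1 → mismatch
  c1: data parity 0, sent cp 0 → ok
  c2: data parity 1, sent cp 1 → ok
  c3: data parity 1, sent cp 1 → ok
  c4: data parity 1, sent cp 1 → ok
Exactly one row (r2) and one column (c0) fail → the flipped bit is at their intersection.

row 2, column 0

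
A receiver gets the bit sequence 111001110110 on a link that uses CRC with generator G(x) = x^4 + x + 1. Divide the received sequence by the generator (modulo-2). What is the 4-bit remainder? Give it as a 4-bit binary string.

1100

Modulo-2 division of 111001110110 by 10011:
  pos 0: 11100 XOR 10011 = 01111
  pos 1: 11111 XOR 10011 = 01100
  pos 2: 11001 XOR 10011 = 01010
  pos 3: 10101 XOR 10011 = 00110
  pos 5: 11001 XOR 10011 = 01010
  pos 6: 10101 XOR 10011 = 00110
Remainder = 1100 (nonzero — an error is detected).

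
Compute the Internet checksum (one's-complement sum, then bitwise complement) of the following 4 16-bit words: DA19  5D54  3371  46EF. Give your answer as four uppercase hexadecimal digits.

4E31

One's-complement addition (fold any carry out of bit 15 back into bit 0):
  0xDA19 + 0x5D54 = 0x1376D → wrap carry → 0x376E
  0x376E + 0x3371 = 0x06ADF
  0x6ADF + 0x46EF = 0x0B1CE
One's-complement sum = 0xB1CE.
Checksum = ~0xB1CE & 0xFFFF = 0x4E31.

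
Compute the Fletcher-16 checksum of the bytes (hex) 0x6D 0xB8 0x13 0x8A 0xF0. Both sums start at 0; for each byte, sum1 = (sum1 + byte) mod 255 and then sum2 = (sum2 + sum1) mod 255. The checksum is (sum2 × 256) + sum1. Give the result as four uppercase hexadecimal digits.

45B4

Running sums (mod 255):
  after byte 0 (0x6D): sum1=109, sum2=109
  after byte 1 (0xB8): sum1=38, sum2=147
  after byte 2 (0x13): sum1=57, sum2=204
  after byte 3 (0x8A): sum1=195, sum2=144
  after byte 4 (0xF0): sum1=180, sum2=69
Checksum = sum2·256 + sum1 = 69·256 + 180 = 17844 = 0x45B4.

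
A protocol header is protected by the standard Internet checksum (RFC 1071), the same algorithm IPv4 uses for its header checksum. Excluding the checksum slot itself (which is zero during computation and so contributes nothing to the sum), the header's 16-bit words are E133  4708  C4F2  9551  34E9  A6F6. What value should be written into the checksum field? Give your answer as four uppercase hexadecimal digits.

One's-complement addition (fold any carry out of bit 15 back into bit 0):
  0xE133 + 0x4708 = 0x1283B → wrap carry → 0x283C
  0x283C + 0xC4F2 = 0x0ED2E
  0xED2E + 0x9551 = 0x1827F → wrap carry → 0x8280
  0x8280 + 0x34E9 = 0x0B769
  0xB769 + 0xA6F6 = 0x15E5F → wrap carry → 0x5E60
One's-complement sum = 0x5E60.
Checksum = ~0x5E60 & 0xFFFF = 0xA19F.

A19F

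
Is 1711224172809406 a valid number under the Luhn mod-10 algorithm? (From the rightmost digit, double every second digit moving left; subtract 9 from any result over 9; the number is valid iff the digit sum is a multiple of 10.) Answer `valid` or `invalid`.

valid

From the right, keep odd positions and double even positions (subtract 9 from any doubled value over 9):
  doubled (positions 2,4,...): 0 9 7 5 8 4 2 2 → sum 37
  kept (positions 1,3,...): 6 4 0 2 1 2 1 7 → sum 23
Total = 60.
60 mod 10 = 0, so the number is valid.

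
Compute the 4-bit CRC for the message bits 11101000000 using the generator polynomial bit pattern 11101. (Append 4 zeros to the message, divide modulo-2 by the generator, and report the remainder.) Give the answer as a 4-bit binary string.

0000

Append 4 zeros: 111010000000000. Divide by 11101 (XOR where the leading bit is 1):
  pos 0: 11101 XOR 11101 = 00000
Remainder (last 4 bits) = 0000. This is the CRC / FCS.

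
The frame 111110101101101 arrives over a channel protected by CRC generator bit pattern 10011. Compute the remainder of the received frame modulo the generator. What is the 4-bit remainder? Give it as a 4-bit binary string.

Modulo-2 division of 111110101101101 by 10011:
  pos 0: 11111 XOR 10011 = 01100
  pos 1: 11000 XOR 10011 = 01011
  pos 2: 10111 XOR 10011 = 00100
  pos 4: 10001 XOR 10011 = 00010
  pos 7: 10101 XOR 10011 = 00110
  pos 9: 11010 XOR 10011 = 01001
  pos 10: 10011 XOR 10011 = 00000
Remainder = 0000 (zero — the frame passes the CRC check).

0000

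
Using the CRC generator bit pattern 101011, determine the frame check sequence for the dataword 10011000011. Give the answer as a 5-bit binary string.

01011

Append 5 zeros: 1001100001100000. Divide by 101011 (XOR where the leading bit is 1):
  pos 0: 100110 XOR 101011 = 001101
  pos 2: 110100 XOR 101011 = 011111
  pos 3: 111110 XOR 101011 = 010101
  pos 4: 101011 XOR 101011 = 000000
  pos 10: 100000 XOR 101011 = 001011
Remainder (last 5 bits) = 01011. This is the CRC / FCS.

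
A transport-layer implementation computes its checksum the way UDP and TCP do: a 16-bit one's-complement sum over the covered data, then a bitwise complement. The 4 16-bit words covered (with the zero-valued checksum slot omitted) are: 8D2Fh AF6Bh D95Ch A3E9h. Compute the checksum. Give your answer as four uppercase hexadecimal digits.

461E

One's-complement addition (fold any carry out of bit 15 back into bit 0):
  0x8D2F + 0xAF6B = 0x13C9A → wrap carry → 0x3C9B
  0x3C9B + 0xD95C = 0x115F7 → wrap carry → 0x15F8
  0x15F8 + 0xA3E9 = 0x0B9E1
One's-complement sum = 0xB9E1.
Checksum = ~0xB9E1 & 0xFFFF = 0x461E.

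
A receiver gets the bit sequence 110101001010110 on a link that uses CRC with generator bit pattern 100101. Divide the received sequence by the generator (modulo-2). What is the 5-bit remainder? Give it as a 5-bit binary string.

00000

Modulo-2 division of 110101001010110 by 100101:
  pos 0: 110101 XOR 100101 = 010000
  pos 1: 100000 XOR 100101 = 000101
  pos 4: 101010 XOR 100101 = 001111
  pos 6: 111110 XOR 100101 = 011011
  pos 7: 110111 XOR 100101 = 010010
  pos 8: 100101 XOR 100101 = 000000
Remainder = 00000 (zero — the frame passes the CRC check).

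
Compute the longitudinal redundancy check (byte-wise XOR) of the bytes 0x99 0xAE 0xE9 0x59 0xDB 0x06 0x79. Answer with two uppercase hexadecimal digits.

23

XOR the bytes together:
  start with 0x99
  0x99 ⊕ 0xAE = 0x37
  0x37 ⊕ 0xE9 = 0xDE
  0xDE ⊕ 0x59 = 0x87
  0x87 ⊕ 0xDB = 0x5C
  0x5C ⊕ 0x06 = 0x5A
  0x5A ⊕ 0x79 = 0x23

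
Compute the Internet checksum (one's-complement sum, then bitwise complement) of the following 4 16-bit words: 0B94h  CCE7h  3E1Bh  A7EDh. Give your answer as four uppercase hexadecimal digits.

One's-complement addition (fold any carry out of bit 15 back into bit 0):
  0x0B94 + 0xCCE7 = 0x0D87B
  0xD87B + 0x3E1B = 0x11696 → wrap carry → 0x1697
  0x1697 + 0xA7ED = 0x0BE84
One's-complement sum = 0xBE84.
Checksum = ~0xBE84 & 0xFFFF = 0x417B.

417B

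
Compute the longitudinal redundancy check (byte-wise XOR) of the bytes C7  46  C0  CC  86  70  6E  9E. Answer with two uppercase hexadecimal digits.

8B

XOR the bytes together:
  start with 0xC7
  0xC7 ⊕ 0x46 = 0x81
  0x81 ⊕ 0xC0 = 0x41
  0x41 ⊕ 0xCC = 0x8D
  0x8D ⊕ 0x86 = 0x0B
  0x0B ⊕ 0x70 = 0x7B
  0x7B ⊕ 0x6E = 0x15
  0x15 ⊕ 0x9E = 0x8B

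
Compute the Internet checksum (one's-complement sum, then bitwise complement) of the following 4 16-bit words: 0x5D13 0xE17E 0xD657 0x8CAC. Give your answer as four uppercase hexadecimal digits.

5E69

One's-complement addition (fold any carry out of bit 15 back into bit 0):
  0x5D13 + 0xE17E = 0x13E91 → wrap carry → 0x3E92
  0x3E92 + 0xD657 = 0x114E9 → wrap carry → 0x14EA
  0x14EA + 0x8CAC = 0x0A196
One's-complement sum = 0xA196.
Checksum = ~0xA196 & 0xFFFF = 0x5E69.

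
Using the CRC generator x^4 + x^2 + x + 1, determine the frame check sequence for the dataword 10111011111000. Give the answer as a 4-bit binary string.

1000

Append 4 zeros: 101110111110000000. Divide by 10111 (XOR where the leading bit is 1):
  pos 0: 10111 XOR 10111 = 00000
  pos 6: 11111 XOR 10111 = 01000
  pos 7: 10000 XOR 10111 = 00111
  pos 9: 11100 XOR 10111 = 01011
  pos 10: 10110 XOR 10111 = 00001
Remainder (last 4 bits) = 1000. This is the CRC / FCS.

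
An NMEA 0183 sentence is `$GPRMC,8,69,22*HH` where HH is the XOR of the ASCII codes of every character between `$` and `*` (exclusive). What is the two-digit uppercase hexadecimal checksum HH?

XOR the ASCII codes of the payload characters:
  'G' = 0x47 → acc = 0x47
  'P' = 0x50 → acc = 0x17
  'R' = 0x52 → acc = 0x45
  'M' = 0x4D → acc = 0x08
  'C' = 0x43 → acc = 0x4B
  ',' = 0x2C → acc = 0x67
  '8' = 0x38 → acc = 0x5F
  ',' = 0x2C → acc = 0x73
  '6' = 0x36 → acc = 0x45
  '9' = 0x39 → acc = 0x7C
  ',' = 0x2C → acc = 0x50
  '2' = 0x32 → acc = 0x62
  '2' = 0x32 → acc = 0x50
Checksum = 0x50.

50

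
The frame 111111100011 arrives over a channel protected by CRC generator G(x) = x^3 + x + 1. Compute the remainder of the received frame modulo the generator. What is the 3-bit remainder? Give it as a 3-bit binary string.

011

Modulo-2 division of 111111100011 by 1011:
  pos 0: 1111 XOR 1011 = 0100
  pos 1: 1001 XOR 1011 = 0010
  pos 3: 1011 XOR 1011 = 0000
Remainder = 011 (nonzero — an error is detected).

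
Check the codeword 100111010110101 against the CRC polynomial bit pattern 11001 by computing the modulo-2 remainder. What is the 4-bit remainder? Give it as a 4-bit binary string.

1110

Modulo-2 division of 100111010110101 by 11001:
  pos 0: 10011 XOR 11001 = 01010
  pos 1: 10101 XOR 11001 = 01100
  pos 2: 11000 XOR 11001 = 00001
  pos 6: 11011 XOR 11001 = 00010
  pos 9: 10010 XOR 11001 = 01011
  pos 10: 10111 XOR 11001 = 01110
Remainder = 1110 (nonzero — an error is detected).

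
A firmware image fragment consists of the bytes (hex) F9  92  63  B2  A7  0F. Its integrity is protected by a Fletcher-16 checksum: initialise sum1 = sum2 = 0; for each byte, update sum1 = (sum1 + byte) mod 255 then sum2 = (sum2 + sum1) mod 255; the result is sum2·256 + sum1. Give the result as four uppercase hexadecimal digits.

Running sums (mod 255):
  after byte 0 (F9): sum1=249, sum2=249
  after byte 1 (92): sum1=140, sum2=134
  after byte 2 (63): sum1=239, sum2=118
  after byte 3 (B2): sum1=162, sum2=25
  after byte 4 (A7): sum1=74, sum2=99
  after byte 5 (0F): sum1=89, sum2=188
Checksum = sum2·256 + sum1 = 188·256 + 89 = 48217 = 0xBC59.

BC59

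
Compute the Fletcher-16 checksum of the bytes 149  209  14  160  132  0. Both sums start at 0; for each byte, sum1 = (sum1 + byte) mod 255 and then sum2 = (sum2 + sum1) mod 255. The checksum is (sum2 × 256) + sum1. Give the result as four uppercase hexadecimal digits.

Running sums (mod 255):
  after byte 0 (149): sum1=149, sum2=149
  after byte 1 (209): sum1=103, sum2=252
  after byte 2 (14): sum1=117, sum2=114
  after byte 3 (160): sum1=22, sum2=136
  after byte 4 (132): sum1=154, sum2=35
  after byte 5 (0): sum1=154, sum2=189
Checksum = sum2·256 + sum1 = 189·256 + 154 = 48538 = 0xBD9A.

BD9A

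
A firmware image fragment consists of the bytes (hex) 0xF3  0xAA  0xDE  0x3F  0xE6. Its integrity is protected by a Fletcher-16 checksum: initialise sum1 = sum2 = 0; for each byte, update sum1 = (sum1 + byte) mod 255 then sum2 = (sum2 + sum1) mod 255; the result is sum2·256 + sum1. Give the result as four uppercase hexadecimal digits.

70A3

Running sums (mod 255):
  after byte 0 (0xF3): sum1=243, sum2=243
  after byte 1 (0xAA): sum1=158, sum2=146
  after byte 2 (0xDE): sum1=125, sum2=16
  after byte 3 (0x3F): sum1=188, sum2=204
  after byte 4 (0xE6): sum1=163, sum2=112
Checksum = sum2·256 + sum1 = 112·256 + 163 = 28835 = 0x70A3.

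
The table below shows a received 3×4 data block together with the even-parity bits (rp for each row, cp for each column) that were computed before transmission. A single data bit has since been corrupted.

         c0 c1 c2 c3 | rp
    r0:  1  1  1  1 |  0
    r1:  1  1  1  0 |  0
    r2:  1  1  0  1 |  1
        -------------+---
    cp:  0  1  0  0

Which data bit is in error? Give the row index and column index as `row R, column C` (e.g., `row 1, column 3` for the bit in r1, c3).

row 1, column 0

Recompute each row's even parity and compare to rp:
  r0: data parity 0, sent rp 0 → ok
  r1: data parity 1, sent rp 0 → mismatch
  r2: data parity 1, sent rp 1 → ok
Recompute each column's even parity and compare to cp:
  c0: data parity 1, sent cp 0 → mismatch
  c1: data parity 1, sent cp 1 → ok
  c2: data parity 0, sent cp 0 → ok
  c3: data parity 0, sent cp 0 → ok
Exactly one row (r1) and one column (c0) fail → the flipped bit is at their intersection.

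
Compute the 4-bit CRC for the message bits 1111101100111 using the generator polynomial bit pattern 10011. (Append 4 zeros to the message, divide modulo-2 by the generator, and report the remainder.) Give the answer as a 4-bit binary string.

1100

Append 4 zeros: 11111011001110000. Divide by 10011 (XOR where the leading bit is 1):
  pos 0: 11111 XOR 10011 = 01100
  pos 1: 11000 XOR 10011 = 01011
  pos 2: 10111 XOR 10011 = 00100
  pos 4: 10010 XOR 10011 = 00001
  pos 8: 10111 XOR 10011 = 00100
  pos 10: 10000 XOR 10011 = 00011
Remainder (last 4 bits) = 1100. This is the CRC / FCS.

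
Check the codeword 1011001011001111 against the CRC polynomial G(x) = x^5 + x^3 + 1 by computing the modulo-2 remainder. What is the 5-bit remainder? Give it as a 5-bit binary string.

00000

Modulo-2 division of 1011001011001111 by 101001:
  pos 0: 101100 XOR 101001 = 000101
  pos 3: 101101 XOR 101001 = 000100
  pos 6: 100100 XOR 101001 = 001101
  pos 8: 110111 XOR 101001 = 011110
  pos 9: 111101 XOR 101001 = 010100
  pos 10: 101001 XOR 101001 = 000000
Remainder = 00000 (zero — the frame passes the CRC check).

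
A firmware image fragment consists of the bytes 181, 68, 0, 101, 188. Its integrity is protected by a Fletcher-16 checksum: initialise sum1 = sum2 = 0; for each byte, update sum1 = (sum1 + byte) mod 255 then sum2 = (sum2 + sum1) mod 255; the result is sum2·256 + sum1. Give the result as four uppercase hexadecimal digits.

Running sums (mod 255):
  after byte 0 (181): sum1=181, sum2=181
  after byte 1 (68): sum1=249, sum2=175
  after byte 2 (0): sum1=249, sum2=169
  after byte 3 (101): sum1=95, sum2=9
  after byte 4 (188): sum1=28, sum2=37
Checksum = sum2·256 + sum1 = 37·256 + 28 = 9500 = 0x251C.

251C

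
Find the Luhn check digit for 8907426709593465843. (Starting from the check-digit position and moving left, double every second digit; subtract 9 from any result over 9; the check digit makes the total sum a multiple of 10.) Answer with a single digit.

Partial digits right→left: 3 4 8 5 6 4 3 9 5 9 0 7 6 2 4 7 0 9 8
Double every second digit counting from the check-digit position (so the 1st, 3rd, 5th, ... of the partial from the right).
  doubled (with −9 where >9): 6 7 3 6 1 0 3 8 0 7 → sum 41
  kept as-is: 4 5 4 9 9 7 2 7 9 → sum 56
Total = 41 + 56 = 97.
Check digit = (10 − (97 mod 10)) mod 10 = 3.

3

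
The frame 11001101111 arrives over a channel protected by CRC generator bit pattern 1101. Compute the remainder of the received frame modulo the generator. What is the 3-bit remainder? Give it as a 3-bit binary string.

Modulo-2 division of 11001101111 by 1101:
  pos 0: 1100 XOR 1101 = 0001
  pos 3: 1110 XOR 1101 = 0011
  pos 5: 1111 XOR 1101 = 0010
  pos 7: 1011 XOR 1101 = 0110
Remainder = 110 (nonzero — an error is detected).

110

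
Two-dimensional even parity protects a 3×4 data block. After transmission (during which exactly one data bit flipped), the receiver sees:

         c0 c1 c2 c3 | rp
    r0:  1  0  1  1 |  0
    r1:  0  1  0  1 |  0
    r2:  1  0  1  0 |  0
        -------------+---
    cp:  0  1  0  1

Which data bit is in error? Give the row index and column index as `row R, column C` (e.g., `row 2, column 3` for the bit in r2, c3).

row 0, column 3

Recompute each row's even parity and compare to rp:
  r0: data parity 1, sent rp 0 → mismatch
  r1: data parity 0, sent rp 0 → ok
  r2: data parity 0, sent rp 0 → ok
Recompute each column's even parity and compare to cp:
  c0: data parity 0, sent cp 0 → ok
  c1: data parity 1, sent cp 1 → ok
  c2: data parity 0, sent cp 0 → ok
  c3: data parity 0, sent cp 1 → mismatch
Exactly one row (r0) and one column (c3) fail → the flipped bit is at their intersection.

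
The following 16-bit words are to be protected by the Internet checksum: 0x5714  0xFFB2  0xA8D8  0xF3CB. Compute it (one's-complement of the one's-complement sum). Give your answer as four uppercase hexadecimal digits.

0C94

One's-complement addition (fold any carry out of bit 15 back into bit 0):
  0x5714 + 0xFFB2 = 0x156C6 → wrap carry → 0x56C7
  0x56C7 + 0xA8D8 = 0x0FF9F
  0xFF9F + 0xF3CB = 0x1F36A → wrap carry → 0xF36B
One's-complement sum = 0xF36B.
Checksum = ~0xF36B & 0xFFFF = 0x0C94.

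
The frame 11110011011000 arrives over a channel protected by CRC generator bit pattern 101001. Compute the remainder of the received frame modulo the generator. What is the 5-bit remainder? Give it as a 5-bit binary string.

Modulo-2 division of 11110011011000 by 101001:
  pos 0: 111100 XOR 101001 = 010101
  pos 1: 101011 XOR 101001 = 000010
  pos 5: 101011 XOR 101001 = 000010
Remainder = 10000 (nonzero — an error is detected).

10000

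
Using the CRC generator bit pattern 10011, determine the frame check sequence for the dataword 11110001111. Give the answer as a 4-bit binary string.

0111

Append 4 zeros: 111100011110000. Divide by 10011 (XOR where the leading bit is 1):
  pos 0: 11110 XOR 10011 = 01101
  pos 1: 11010 XOR 10011 = 01001
  pos 2: 10010 XOR 10011 = 00001
  pos 6: 11111 XOR 10011 = 01100
  pos 7: 11000 XOR 10011 = 01011
  pos 8: 10110 XOR 10011 = 00101
  pos 10: 10100 XOR 10011 = 00111
Remainder (last 4 bits) = 0111. This is the CRC / FCS.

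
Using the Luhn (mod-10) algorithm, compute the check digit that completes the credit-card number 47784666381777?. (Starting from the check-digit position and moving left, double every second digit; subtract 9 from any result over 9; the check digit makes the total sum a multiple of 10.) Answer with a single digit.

Partial digits right→left: 7 7 7 1 8 3 6 6 6 4 8 7 7 4
Double every second digit counting from the check-digit position (so the 1st, 3rd, 5th, ... of the partial from the right).
  doubled (with −9 where >9): 5 5 7 3 3 7 5 → sum 35
  kept as-is: 7 1 3 6 4 7 4 → sum 32
Total = 35 + 32 = 67.
Check digit = (10 − (67 mod 10)) mod 10 = 3.

3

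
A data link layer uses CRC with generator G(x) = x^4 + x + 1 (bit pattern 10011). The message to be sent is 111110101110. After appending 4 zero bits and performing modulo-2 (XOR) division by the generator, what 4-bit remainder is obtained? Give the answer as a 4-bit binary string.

1111

Append 4 zeros: 1111101011100000. Divide by 10011 (XOR where the leading bit is 1):
  pos 0: 11111 XOR 10011 = 01100
  pos 1: 11000 XOR 10011 = 01011
  pos 2: 10111 XOR 10011 = 00100
  pos 4: 10001 XOR 10011 = 00010
  pos 7: 10110 XOR 10011 = 00101
  pos 9: 10100 XOR 10011 = 00111
  pos 11: 11100 XOR 10011 = 01111
Remainder (last 4 bits) = 1111. This is the CRC / FCS.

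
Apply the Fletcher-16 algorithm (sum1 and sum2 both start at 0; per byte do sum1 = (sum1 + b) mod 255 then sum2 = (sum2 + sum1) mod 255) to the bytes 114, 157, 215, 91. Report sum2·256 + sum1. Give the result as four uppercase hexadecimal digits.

Running sums (mod 255):
  after byte 0 (114): sum1=114, sum2=114
  after byte 1 (157): sum1=16, sum2=130
  after byte 2 (215): sum1=231, sum2=106
  after byte 3 (91): sum1=67, sum2=173
Checksum = sum2·256 + sum1 = 173·256 + 67 = 44355 = 0xAD43.

AD43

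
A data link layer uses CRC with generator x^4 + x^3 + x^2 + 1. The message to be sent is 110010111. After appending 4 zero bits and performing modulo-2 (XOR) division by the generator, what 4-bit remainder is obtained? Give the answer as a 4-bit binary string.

1100

Append 4 zeros: 1100101110000. Divide by 11101 (XOR where the leading bit is 1):
  pos 0: 11001 XOR 11101 = 00100
  pos 2: 10001 XOR 11101 = 01100
  pos 3: 11001 XOR 11101 = 00100
  pos 5: 10010 XOR 11101 = 01111
  pos 6: 11110 XOR 11101 = 00011
Remainder (last 4 bits) = 1100. This is the CRC / FCS.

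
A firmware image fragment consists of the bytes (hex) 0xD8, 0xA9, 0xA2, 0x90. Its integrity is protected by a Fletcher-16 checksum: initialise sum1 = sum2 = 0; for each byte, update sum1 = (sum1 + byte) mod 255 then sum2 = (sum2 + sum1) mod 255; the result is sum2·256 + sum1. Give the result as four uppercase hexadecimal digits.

Running sums (mod 255):
  after byte 0 (0xD8): sum1=216, sum2=216
  after byte 1 (0xA9): sum1=130, sum2=91
  after byte 2 (0xA2): sum1=37, sum2=128
  after byte 3 (0x90): sum1=181, sum2=54
Checksum = sum2·256 + sum1 = 54·256 + 181 = 14005 = 0x36B5.

36B5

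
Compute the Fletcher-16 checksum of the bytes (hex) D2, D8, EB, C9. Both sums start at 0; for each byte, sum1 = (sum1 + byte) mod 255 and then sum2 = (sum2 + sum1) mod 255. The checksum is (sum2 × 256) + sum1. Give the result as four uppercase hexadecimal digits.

7761

Running sums (mod 255):
  after byte 0 (D2): sum1=210, sum2=210
  after byte 1 (D8): sum1=171, sum2=126
  after byte 2 (EB): sum1=151, sum2=22
  after byte 3 (C9): sum1=97, sum2=119
Checksum = sum2·256 + sum1 = 119·256 + 97 = 30561 = 0x7761.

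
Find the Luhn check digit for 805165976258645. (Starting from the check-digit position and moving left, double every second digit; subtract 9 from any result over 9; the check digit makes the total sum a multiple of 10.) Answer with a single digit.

5

Partial digits right→left: 5 4 6 8 5 2 6 7 9 5 6 1 5 0 8
Double every second digit counting from the check-digit position (so the 1st, 3rd, 5th, ... of the partial from the right).
  doubled (with −9 where >9): 1 3 1 3 9 3 1 7 → sum 28
  kept as-is: 4 8 2 7 5 1 0 → sum 27
Total = 28 + 27 = 55.
Check digit = (10 − (55 mod 10)) mod 10 = 5.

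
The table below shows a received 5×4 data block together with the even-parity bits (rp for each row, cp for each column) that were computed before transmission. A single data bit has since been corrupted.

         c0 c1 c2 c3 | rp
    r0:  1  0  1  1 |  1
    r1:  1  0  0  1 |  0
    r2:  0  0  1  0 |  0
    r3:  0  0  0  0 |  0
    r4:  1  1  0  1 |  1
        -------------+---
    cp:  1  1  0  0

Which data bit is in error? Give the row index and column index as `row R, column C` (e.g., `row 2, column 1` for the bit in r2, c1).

row 2, column 3

Recompute each row's even parity and compare to rp:
  r0: data parity 1, sent rp 1 → ok
  r1: data parity 0, sent rp 0 → ok
  r2: data parity 1, sent rp 0 → mismatch
  r3: data parity 0, sent rp 0 → ok
  r4: data parity 1, sent rp 1 → ok
Recompute each column's even parity and compare to cp:
  c0: data parity 1, sent cp 1 → ok
  c1: data parity 1, sent cp 1 → ok
  c2: data parity 0, sent cp 0 → ok
  c3: data parity 1, sent cp 0 → mismatch
Exactly one row (r2) and one column (c3) fail → the flipped bit is at their intersection.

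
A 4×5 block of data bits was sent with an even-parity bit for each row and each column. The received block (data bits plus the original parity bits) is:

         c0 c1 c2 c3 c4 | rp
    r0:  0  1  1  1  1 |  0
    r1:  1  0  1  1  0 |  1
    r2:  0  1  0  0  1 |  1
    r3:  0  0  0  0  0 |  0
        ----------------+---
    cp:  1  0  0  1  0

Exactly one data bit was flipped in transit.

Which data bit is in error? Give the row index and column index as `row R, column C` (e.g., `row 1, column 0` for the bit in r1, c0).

row 2, column 3

Recompute each row's even parity and compare to rp:
  r0: data parity 0, sent rp 0 → ok
  r1: data parity 1, sent rp 1 → ok
  r2: data parity 0, sent rp 1 → mismatch
  r3: data parity 0, sent rp 0 → ok
Recompute each column's even parity and compare to cp:
  c0: data parity 1, sent cp 1 → ok
  c1: data parity 0, sent cp 0 → ok
  c2: data parity 0, sent cp 0 → ok
  c3: data parity 0, sent cp 1 → mismatch
  c4: data parity 0, sent cp 0 → ok
Exactly one row (r2) and one column (c3) fail → the flipped bit is at their intersection.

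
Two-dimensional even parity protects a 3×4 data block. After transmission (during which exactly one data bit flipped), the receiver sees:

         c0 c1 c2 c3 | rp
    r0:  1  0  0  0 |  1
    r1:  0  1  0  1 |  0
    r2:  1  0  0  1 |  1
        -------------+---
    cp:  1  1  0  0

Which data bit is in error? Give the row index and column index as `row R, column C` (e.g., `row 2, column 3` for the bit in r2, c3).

Recompute each row's even parity and compare to rp:
  r0: data parity 1, sent rp 1 → ok
  r1: data parity 0, sent rp 0 → ok
  r2: data parity 0, sent rp 1 → mismatch
Recompute each column's even parity and compare to cp:
  c0: data parity 0, sent cp 1 → mismatch
  c1: data parity 1, sent cp 1 → ok
  c2: data parity 0, sent cp 0 → ok
  c3: data parity 0, sent cp 0 → ok
Exactly one row (r2) and one column (c0) fail → the flipped bit is at their intersection.

row 2, column 0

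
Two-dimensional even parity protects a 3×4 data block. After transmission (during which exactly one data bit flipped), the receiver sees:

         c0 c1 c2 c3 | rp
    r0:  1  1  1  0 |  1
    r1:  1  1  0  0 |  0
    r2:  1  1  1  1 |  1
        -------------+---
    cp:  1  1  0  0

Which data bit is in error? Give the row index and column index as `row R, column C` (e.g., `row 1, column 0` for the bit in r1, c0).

Recompute each row's even parity and compare to rp:
  r0: data parity 1, sent rp 1 → ok
  r1: data parity 0, sent rp 0 → ok
  r2: data parity 0, sent rp 1 → mismatch
Recompute each column's even parity and compare to cp:
  c0: data parity 1, sent cp 1 → ok
  c1: data parity 1, sent cp 1 → ok
  c2: data parity 0, sent cp 0 → ok
  c3: data parity 1, sent cp 0 → mismatch
Exactly one row (r2) and one column (c3) fail → the flipped bit is at their intersection.

row 2, column 3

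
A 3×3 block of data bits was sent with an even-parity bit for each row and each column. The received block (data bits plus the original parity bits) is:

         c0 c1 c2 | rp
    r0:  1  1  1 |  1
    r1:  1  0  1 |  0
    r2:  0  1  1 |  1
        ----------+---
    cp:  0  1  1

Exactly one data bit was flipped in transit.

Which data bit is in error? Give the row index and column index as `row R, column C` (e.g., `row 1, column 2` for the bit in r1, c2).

row 2, column 1

Recompute each row's even parity and compare to rp:
  r0: data parity 1, sent rp 1 → ok
  r1: data parity 0, sent rp 0 → ok
  r2: data parity 0, sent rp 1 → mismatch
Recompute each column's even parity and compare to cp:
  c0: data parity 0, sent cp 0 → ok
  c1: data parity 0, sent cp 1 → mismatch
  c2: data parity 1, sent cp 1 → ok
Exactly one row (r2) and one column (c1) fail → the flipped bit is at their intersection.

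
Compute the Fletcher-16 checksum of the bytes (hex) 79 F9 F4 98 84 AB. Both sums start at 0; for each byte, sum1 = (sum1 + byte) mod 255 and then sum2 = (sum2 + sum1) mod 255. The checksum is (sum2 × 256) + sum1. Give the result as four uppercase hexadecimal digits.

0D31

Running sums (mod 255):
  after byte 0 (79): sum1=121, sum2=121
  after byte 1 (F9): sum1=115, sum2=236
  after byte 2 (F4): sum1=104, sum2=85
  after byte 3 (98): sum1=1, sum2=86
  after byte 4 (84): sum1=133, sum2=219
  after byte 5 (AB): sum1=49, sum2=13
Checksum = sum2·256 + sum1 = 13·256 + 49 = 3377 = 0x0D31.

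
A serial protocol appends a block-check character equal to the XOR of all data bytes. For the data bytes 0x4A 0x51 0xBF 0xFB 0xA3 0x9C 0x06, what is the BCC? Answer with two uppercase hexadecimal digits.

66

XOR the bytes together:
  start with 0x4A
  0x4A ⊕ 0x51 = 0x1B
  0x1B ⊕ 0xBF = 0xA4
  0xA4 ⊕ 0xFB = 0x5F
  0x5F ⊕ 0xA3 = 0xFC
  0xFC ⊕ 0x9C = 0x60
  0x60 ⊕ 0x06 = 0x66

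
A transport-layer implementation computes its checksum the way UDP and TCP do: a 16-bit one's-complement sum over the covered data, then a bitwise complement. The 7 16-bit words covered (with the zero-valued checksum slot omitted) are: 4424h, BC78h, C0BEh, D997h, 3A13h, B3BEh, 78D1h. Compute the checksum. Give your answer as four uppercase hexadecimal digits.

One's-complement addition (fold any carry out of bit 15 back into bit 0):
  0x4424 + 0xBC78 = 0x1009C → wrap carry → 0x009D
  0x009D + 0xC0BE = 0x0C15B
  0xC15B + 0xD997 = 0x19AF2 → wrap carry → 0x9AF3
  0x9AF3 + 0x3A13 = 0x0D506
  0xD506 + 0xB3BE = 0x188C4 → wrap carry → 0x88C5
  0x88C5 + 0x78D1 = 0x10196 → wrap carry → 0x0197
One's-complement sum = 0x0197.
Checksum = ~0x0197 & 0xFFFF = 0xFE68.

FE68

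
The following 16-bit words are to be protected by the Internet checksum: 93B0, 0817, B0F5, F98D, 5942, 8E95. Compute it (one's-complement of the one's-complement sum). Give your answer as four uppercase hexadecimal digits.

One's-complement addition (fold any carry out of bit 15 back into bit 0):
  0x93B0 + 0x0817 = 0x09BC7
  0x9BC7 + 0xB0F5 = 0x14CBC → wrap carry → 0x4CBD
  0x4CBD + 0xF98D = 0x1464A → wrap carry → 0x464B
  0x464B + 0x5942 = 0x09F8D
  0x9F8D + 0x8E95 = 0x12E22 → wrap carry → 0x2E23
One's-complement sum = 0x2E23.
Checksum = ~0x2E23 & 0xFFFF = 0xD1DC.

D1DC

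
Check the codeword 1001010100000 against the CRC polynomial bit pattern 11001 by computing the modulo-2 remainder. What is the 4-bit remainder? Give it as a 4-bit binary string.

Modulo-2 division of 1001010100000 by 11001:
  pos 0: 10010 XOR 11001 = 01011
  pos 1: 10111 XOR 11001 = 01110
  pos 2: 11100 XOR 11001 = 00101
  pos 4: 10110 XOR 11001 = 01111
  pos 5: 11110 XOR 11001 = 00111
  pos 7: 11100 XOR 11001 = 00101
Remainder = 1010 (nonzero — an error is detected).

1010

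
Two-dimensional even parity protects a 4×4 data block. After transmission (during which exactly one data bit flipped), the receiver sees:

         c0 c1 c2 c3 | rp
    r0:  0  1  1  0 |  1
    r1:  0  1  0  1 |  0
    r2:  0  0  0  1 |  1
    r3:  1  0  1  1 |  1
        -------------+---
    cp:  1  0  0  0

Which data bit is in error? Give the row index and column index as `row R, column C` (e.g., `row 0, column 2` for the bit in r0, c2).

row 0, column 3

Recompute each row's even parity and compare to rp:
  r0: data parity 0, sent rp 1 → mismatch
  r1: data parity 0, sent rp 0 → ok
  r2: data parity 1, sent rp 1 → ok
  r3: data parity 1, sent rp 1 → ok
Recompute each column's even parity and compare to cp:
  c0: data parity 1, sent cp 1 → ok
  c1: data parity 0, sent cp 0 → ok
  c2: data parity 0, sent cp 0 → ok
  c3: data parity 1, sent cp 0 → mismatch
Exactly one row (r0) and one column (c3) fail → the flipped bit is at their intersection.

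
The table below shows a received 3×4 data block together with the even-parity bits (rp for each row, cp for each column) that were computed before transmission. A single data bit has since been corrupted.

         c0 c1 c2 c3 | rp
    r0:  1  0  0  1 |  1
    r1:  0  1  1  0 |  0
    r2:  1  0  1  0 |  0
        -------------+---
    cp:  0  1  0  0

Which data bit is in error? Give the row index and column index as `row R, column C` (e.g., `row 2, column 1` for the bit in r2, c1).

Recompute each row's even parity and compare to rp:
  r0: data parity 0, sent rp 1 → mismatch
  r1: data parity 0, sent rp 0 → ok
  r2: data parity 0, sent rp 0 → ok
Recompute each column's even parity and compare to cp:
  c0: data parity 0, sent cp 0 → ok
  c1: data parity 1, sent cp 1 → ok
  c2: data parity 0, sent cp 0 → ok
  c3: data parity 1, sent cp 0 → mismatch
Exactly one row (r0) and one column (c3) fail → the flipped bit is at their intersection.

row 0, column 3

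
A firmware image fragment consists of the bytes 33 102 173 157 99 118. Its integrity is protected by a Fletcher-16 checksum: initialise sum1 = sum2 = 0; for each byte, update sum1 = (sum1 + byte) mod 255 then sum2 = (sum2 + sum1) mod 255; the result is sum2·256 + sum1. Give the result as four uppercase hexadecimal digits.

93AC

Running sums (mod 255):
  after byte 0 (33): sum1=33, sum2=33
  after byte 1 (102): sum1=135, sum2=168
  after byte 2 (173): sum1=53, sum2=221
  after byte 3 (157): sum1=210, sum2=176
  after byte 4 (99): sum1=54, sum2=230
  after byte 5 (118): sum1=172, sum2=147
Checksum = sum2·256 + sum1 = 147·256 + 172 = 37804 = 0x93AC.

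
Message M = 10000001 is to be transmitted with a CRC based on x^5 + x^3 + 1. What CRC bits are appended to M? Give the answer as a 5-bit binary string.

Append 5 zeros: 1000000100000. Divide by 101001 (XOR where the leading bit is 1):
  pos 0: 100000 XOR 101001 = 001001
  pos 2: 100101 XOR 101001 = 001100
  pos 4: 110000 XOR 101001 = 011001
  pos 5: 110010 XOR 101001 = 011011
  pos 6: 110110 XOR 101001 = 011111
  pos 7: 111110 XOR 101001 = 010111
Remainder (last 5 bits) = 10111. This is the CRC / FCS.

10111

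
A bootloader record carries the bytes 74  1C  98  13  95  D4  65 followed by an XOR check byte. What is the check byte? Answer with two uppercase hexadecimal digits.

C7

XOR the bytes together:
  start with 0x74
  0x74 ⊕ 0x1C = 0x68
  0x68 ⊕ 0x98 = 0xF0
  0xF0 ⊕ 0x13 = 0xE3
  0xE3 ⊕ 0x95 = 0x76
  0x76 ⊕ 0xD4 = 0xA2
  0xA2 ⊕ 0x65 = 0xC7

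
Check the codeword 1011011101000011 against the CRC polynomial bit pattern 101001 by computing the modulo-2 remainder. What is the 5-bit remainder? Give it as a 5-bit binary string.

Modulo-2 division of 1011011101000011 by 101001:
  pos 0: 101101 XOR 101001 = 000100
  pos 3: 100110 XOR 101001 = 001111
  pos 5: 111110 XOR 101001 = 010111
  pos 6: 101110 XOR 101001 = 000111
  pos 9: 111001 XOR 101001 = 010000
  pos 10: 100001 XOR 101001 = 001000
Remainder = 01000 (nonzero — an error is detected).

01000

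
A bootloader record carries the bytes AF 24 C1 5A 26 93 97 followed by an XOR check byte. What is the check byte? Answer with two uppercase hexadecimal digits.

XOR the bytes together:
  start with 0xAF
  0xAF ⊕ 0x24 = 0x8B
  0x8B ⊕ 0xC1 = 0x4A
  0x4A ⊕ 0x5A = 0x10
  0x10 ⊕ 0x26 = 0x36
  0x36 ⊕ 0x93 = 0xA5
  0xA5 ⊕ 0x97 = 0x32

32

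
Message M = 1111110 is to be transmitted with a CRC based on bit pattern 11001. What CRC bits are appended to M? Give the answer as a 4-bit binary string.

Append 4 zeros: 11111100000. Divide by 11001 (XOR where the leading bit is 1):
  pos 0: 11111 XOR 11001 = 00110
  pos 2: 11010 XOR 11001 = 00011
  pos 5: 11000 XOR 11001 = 00001
Remainder (last 4 bits) = 0010. This is the CRC / FCS.

0010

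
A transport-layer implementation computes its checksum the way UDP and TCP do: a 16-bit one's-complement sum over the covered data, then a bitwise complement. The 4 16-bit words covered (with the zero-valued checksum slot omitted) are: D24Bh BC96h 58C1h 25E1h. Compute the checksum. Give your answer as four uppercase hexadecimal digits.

One's-complement addition (fold any carry out of bit 15 back into bit 0):
  0xD24B + 0xBC96 = 0x18EE1 → wrap carry → 0x8EE2
  0x8EE2 + 0x58C1 = 0x0E7A3
  0xE7A3 + 0x25E1 = 0x10D84 → wrap carry → 0x0D85
One's-complement sum = 0x0D85.
Checksum = ~0x0D85 & 0xFFFF = 0xF27A.

F27A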